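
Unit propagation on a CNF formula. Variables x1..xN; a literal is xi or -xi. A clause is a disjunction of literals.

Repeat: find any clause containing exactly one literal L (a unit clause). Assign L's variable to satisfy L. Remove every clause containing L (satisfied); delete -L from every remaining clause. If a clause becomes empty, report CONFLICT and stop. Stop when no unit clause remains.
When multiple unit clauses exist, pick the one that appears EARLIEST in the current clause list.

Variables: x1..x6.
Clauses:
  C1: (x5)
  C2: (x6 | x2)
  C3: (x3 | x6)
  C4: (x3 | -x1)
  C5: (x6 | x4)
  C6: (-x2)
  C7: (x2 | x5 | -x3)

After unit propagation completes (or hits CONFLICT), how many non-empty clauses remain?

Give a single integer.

unit clause [5] forces x5=T; simplify:
  satisfied 2 clause(s); 5 remain; assigned so far: [5]
unit clause [-2] forces x2=F; simplify:
  drop 2 from [6, 2] -> [6]
  satisfied 1 clause(s); 4 remain; assigned so far: [2, 5]
unit clause [6] forces x6=T; simplify:
  satisfied 3 clause(s); 1 remain; assigned so far: [2, 5, 6]

Answer: 1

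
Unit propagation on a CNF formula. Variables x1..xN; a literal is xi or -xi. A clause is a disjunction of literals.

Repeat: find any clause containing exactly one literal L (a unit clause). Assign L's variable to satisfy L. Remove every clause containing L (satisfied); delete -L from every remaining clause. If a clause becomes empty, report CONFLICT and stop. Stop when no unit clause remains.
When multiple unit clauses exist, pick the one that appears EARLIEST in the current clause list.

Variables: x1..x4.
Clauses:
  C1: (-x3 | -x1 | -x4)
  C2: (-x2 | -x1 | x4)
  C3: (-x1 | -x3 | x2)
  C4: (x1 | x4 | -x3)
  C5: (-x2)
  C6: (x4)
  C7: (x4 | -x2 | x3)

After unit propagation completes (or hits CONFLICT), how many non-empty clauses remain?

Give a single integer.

unit clause [-2] forces x2=F; simplify:
  drop 2 from [-1, -3, 2] -> [-1, -3]
  satisfied 3 clause(s); 4 remain; assigned so far: [2]
unit clause [4] forces x4=T; simplify:
  drop -4 from [-3, -1, -4] -> [-3, -1]
  satisfied 2 clause(s); 2 remain; assigned so far: [2, 4]

Answer: 2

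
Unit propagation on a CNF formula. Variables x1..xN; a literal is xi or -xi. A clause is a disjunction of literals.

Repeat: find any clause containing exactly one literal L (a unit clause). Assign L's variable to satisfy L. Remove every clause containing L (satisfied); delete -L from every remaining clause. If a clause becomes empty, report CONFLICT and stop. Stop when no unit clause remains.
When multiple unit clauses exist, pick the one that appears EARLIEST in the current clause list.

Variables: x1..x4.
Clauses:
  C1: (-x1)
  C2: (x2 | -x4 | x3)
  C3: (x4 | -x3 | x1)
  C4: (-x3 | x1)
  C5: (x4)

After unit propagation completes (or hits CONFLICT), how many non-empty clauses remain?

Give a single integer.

unit clause [-1] forces x1=F; simplify:
  drop 1 from [4, -3, 1] -> [4, -3]
  drop 1 from [-3, 1] -> [-3]
  satisfied 1 clause(s); 4 remain; assigned so far: [1]
unit clause [-3] forces x3=F; simplify:
  drop 3 from [2, -4, 3] -> [2, -4]
  satisfied 2 clause(s); 2 remain; assigned so far: [1, 3]
unit clause [4] forces x4=T; simplify:
  drop -4 from [2, -4] -> [2]
  satisfied 1 clause(s); 1 remain; assigned so far: [1, 3, 4]
unit clause [2] forces x2=T; simplify:
  satisfied 1 clause(s); 0 remain; assigned so far: [1, 2, 3, 4]

Answer: 0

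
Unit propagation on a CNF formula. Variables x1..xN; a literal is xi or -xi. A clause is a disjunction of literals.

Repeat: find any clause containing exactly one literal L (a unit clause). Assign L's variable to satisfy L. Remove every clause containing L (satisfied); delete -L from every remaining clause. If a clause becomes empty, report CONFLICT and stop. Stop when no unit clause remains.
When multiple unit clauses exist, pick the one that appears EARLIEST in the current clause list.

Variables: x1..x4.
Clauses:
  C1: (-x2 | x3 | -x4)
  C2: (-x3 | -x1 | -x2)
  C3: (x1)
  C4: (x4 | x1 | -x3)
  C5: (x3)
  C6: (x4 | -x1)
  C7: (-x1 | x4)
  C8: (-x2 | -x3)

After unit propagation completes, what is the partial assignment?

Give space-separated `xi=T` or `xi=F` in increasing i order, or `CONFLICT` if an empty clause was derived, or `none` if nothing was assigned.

unit clause [1] forces x1=T; simplify:
  drop -1 from [-3, -1, -2] -> [-3, -2]
  drop -1 from [4, -1] -> [4]
  drop -1 from [-1, 4] -> [4]
  satisfied 2 clause(s); 6 remain; assigned so far: [1]
unit clause [3] forces x3=T; simplify:
  drop -3 from [-3, -2] -> [-2]
  drop -3 from [-2, -3] -> [-2]
  satisfied 2 clause(s); 4 remain; assigned so far: [1, 3]
unit clause [-2] forces x2=F; simplify:
  satisfied 2 clause(s); 2 remain; assigned so far: [1, 2, 3]
unit clause [4] forces x4=T; simplify:
  satisfied 2 clause(s); 0 remain; assigned so far: [1, 2, 3, 4]

Answer: x1=T x2=F x3=T x4=T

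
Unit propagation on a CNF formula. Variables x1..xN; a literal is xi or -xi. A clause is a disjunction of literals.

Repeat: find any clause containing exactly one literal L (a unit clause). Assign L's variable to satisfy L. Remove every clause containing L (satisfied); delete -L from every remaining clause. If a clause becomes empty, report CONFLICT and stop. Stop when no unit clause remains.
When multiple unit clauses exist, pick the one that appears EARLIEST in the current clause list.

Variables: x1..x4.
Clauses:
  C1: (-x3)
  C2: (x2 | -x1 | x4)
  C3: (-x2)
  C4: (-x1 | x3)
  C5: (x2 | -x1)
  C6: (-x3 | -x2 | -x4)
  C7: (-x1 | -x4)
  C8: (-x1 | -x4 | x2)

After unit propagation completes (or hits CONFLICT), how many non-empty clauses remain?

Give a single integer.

Answer: 0

Derivation:
unit clause [-3] forces x3=F; simplify:
  drop 3 from [-1, 3] -> [-1]
  satisfied 2 clause(s); 6 remain; assigned so far: [3]
unit clause [-2] forces x2=F; simplify:
  drop 2 from [2, -1, 4] -> [-1, 4]
  drop 2 from [2, -1] -> [-1]
  drop 2 from [-1, -4, 2] -> [-1, -4]
  satisfied 1 clause(s); 5 remain; assigned so far: [2, 3]
unit clause [-1] forces x1=F; simplify:
  satisfied 5 clause(s); 0 remain; assigned so far: [1, 2, 3]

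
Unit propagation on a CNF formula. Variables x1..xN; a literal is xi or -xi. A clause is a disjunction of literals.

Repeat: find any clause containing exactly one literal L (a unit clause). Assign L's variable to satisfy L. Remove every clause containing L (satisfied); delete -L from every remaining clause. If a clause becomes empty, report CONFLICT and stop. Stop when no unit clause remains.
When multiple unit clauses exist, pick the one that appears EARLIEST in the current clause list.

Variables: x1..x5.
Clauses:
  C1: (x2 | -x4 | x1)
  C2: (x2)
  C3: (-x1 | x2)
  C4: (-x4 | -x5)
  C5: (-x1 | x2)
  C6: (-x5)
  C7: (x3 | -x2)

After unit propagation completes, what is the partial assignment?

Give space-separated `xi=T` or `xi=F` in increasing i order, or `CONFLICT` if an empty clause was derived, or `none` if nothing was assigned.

unit clause [2] forces x2=T; simplify:
  drop -2 from [3, -2] -> [3]
  satisfied 4 clause(s); 3 remain; assigned so far: [2]
unit clause [-5] forces x5=F; simplify:
  satisfied 2 clause(s); 1 remain; assigned so far: [2, 5]
unit clause [3] forces x3=T; simplify:
  satisfied 1 clause(s); 0 remain; assigned so far: [2, 3, 5]

Answer: x2=T x3=T x5=F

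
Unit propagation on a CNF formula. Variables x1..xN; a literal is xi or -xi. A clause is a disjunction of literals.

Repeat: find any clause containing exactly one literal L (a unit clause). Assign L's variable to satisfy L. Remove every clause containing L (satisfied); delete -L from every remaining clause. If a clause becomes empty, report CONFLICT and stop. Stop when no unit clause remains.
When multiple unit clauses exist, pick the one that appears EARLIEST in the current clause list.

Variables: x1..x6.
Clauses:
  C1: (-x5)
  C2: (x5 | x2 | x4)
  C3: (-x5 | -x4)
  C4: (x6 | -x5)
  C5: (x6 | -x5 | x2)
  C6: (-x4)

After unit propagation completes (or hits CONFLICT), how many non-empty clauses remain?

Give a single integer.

unit clause [-5] forces x5=F; simplify:
  drop 5 from [5, 2, 4] -> [2, 4]
  satisfied 4 clause(s); 2 remain; assigned so far: [5]
unit clause [-4] forces x4=F; simplify:
  drop 4 from [2, 4] -> [2]
  satisfied 1 clause(s); 1 remain; assigned so far: [4, 5]
unit clause [2] forces x2=T; simplify:
  satisfied 1 clause(s); 0 remain; assigned so far: [2, 4, 5]

Answer: 0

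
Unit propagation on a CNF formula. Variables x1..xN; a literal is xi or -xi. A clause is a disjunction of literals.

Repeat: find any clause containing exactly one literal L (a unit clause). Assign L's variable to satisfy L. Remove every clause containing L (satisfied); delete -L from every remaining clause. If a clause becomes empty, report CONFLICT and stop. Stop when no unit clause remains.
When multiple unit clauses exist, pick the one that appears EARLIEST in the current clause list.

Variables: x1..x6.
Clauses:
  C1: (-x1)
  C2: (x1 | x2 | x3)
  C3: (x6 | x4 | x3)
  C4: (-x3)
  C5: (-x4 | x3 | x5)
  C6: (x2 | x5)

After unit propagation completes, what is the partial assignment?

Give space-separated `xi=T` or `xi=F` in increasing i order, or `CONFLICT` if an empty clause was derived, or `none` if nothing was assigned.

unit clause [-1] forces x1=F; simplify:
  drop 1 from [1, 2, 3] -> [2, 3]
  satisfied 1 clause(s); 5 remain; assigned so far: [1]
unit clause [-3] forces x3=F; simplify:
  drop 3 from [2, 3] -> [2]
  drop 3 from [6, 4, 3] -> [6, 4]
  drop 3 from [-4, 3, 5] -> [-4, 5]
  satisfied 1 clause(s); 4 remain; assigned so far: [1, 3]
unit clause [2] forces x2=T; simplify:
  satisfied 2 clause(s); 2 remain; assigned so far: [1, 2, 3]

Answer: x1=F x2=T x3=F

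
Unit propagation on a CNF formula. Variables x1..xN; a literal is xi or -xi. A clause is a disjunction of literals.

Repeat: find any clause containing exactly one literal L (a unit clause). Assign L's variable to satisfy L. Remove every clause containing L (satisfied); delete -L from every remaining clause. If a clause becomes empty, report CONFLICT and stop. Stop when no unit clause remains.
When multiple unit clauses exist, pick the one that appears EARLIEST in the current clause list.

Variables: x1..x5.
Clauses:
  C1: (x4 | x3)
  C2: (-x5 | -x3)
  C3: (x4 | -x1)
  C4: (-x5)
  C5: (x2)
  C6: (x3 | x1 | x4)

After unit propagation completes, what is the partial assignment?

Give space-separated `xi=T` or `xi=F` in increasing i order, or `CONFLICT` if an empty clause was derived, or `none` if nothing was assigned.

unit clause [-5] forces x5=F; simplify:
  satisfied 2 clause(s); 4 remain; assigned so far: [5]
unit clause [2] forces x2=T; simplify:
  satisfied 1 clause(s); 3 remain; assigned so far: [2, 5]

Answer: x2=T x5=F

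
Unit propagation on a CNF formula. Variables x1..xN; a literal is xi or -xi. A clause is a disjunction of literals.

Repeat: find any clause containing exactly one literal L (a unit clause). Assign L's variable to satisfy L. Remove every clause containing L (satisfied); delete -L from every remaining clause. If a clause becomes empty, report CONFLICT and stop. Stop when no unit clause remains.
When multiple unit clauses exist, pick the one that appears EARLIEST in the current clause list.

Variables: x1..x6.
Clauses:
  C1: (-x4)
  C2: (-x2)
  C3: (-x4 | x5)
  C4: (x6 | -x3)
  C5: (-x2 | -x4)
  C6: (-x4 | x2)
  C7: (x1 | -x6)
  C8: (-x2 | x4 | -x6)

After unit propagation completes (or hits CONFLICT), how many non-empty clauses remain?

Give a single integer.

Answer: 2

Derivation:
unit clause [-4] forces x4=F; simplify:
  drop 4 from [-2, 4, -6] -> [-2, -6]
  satisfied 4 clause(s); 4 remain; assigned so far: [4]
unit clause [-2] forces x2=F; simplify:
  satisfied 2 clause(s); 2 remain; assigned so far: [2, 4]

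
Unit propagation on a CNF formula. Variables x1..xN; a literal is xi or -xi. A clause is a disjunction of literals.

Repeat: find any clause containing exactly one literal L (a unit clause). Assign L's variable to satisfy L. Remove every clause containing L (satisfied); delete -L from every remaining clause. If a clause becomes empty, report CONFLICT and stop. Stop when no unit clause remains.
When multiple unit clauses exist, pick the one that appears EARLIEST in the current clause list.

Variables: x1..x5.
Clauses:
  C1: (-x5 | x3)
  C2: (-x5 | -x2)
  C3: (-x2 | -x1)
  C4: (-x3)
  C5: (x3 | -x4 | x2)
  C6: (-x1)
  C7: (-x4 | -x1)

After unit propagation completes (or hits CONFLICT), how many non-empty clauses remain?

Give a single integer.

unit clause [-3] forces x3=F; simplify:
  drop 3 from [-5, 3] -> [-5]
  drop 3 from [3, -4, 2] -> [-4, 2]
  satisfied 1 clause(s); 6 remain; assigned so far: [3]
unit clause [-5] forces x5=F; simplify:
  satisfied 2 clause(s); 4 remain; assigned so far: [3, 5]
unit clause [-1] forces x1=F; simplify:
  satisfied 3 clause(s); 1 remain; assigned so far: [1, 3, 5]

Answer: 1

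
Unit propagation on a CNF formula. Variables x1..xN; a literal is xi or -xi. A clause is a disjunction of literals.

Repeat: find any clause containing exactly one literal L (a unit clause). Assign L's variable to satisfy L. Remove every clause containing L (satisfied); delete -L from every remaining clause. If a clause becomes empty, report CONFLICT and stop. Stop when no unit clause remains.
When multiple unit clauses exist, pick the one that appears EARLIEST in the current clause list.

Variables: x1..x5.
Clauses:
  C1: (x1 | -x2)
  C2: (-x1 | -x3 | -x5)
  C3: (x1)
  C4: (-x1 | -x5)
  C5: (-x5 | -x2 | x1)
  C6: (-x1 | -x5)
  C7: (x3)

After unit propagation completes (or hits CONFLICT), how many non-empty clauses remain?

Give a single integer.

unit clause [1] forces x1=T; simplify:
  drop -1 from [-1, -3, -5] -> [-3, -5]
  drop -1 from [-1, -5] -> [-5]
  drop -1 from [-1, -5] -> [-5]
  satisfied 3 clause(s); 4 remain; assigned so far: [1]
unit clause [-5] forces x5=F; simplify:
  satisfied 3 clause(s); 1 remain; assigned so far: [1, 5]
unit clause [3] forces x3=T; simplify:
  satisfied 1 clause(s); 0 remain; assigned so far: [1, 3, 5]

Answer: 0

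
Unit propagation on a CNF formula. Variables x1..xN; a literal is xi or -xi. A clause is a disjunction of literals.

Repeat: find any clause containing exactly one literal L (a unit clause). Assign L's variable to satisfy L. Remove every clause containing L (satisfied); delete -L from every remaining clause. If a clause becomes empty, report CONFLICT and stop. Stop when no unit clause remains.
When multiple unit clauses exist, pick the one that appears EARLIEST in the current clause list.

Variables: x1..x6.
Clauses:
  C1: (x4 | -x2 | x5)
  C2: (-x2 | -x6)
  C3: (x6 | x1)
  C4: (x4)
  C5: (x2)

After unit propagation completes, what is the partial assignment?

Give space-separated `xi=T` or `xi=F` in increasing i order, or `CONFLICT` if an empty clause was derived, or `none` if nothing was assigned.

Answer: x1=T x2=T x4=T x6=F

Derivation:
unit clause [4] forces x4=T; simplify:
  satisfied 2 clause(s); 3 remain; assigned so far: [4]
unit clause [2] forces x2=T; simplify:
  drop -2 from [-2, -6] -> [-6]
  satisfied 1 clause(s); 2 remain; assigned so far: [2, 4]
unit clause [-6] forces x6=F; simplify:
  drop 6 from [6, 1] -> [1]
  satisfied 1 clause(s); 1 remain; assigned so far: [2, 4, 6]
unit clause [1] forces x1=T; simplify:
  satisfied 1 clause(s); 0 remain; assigned so far: [1, 2, 4, 6]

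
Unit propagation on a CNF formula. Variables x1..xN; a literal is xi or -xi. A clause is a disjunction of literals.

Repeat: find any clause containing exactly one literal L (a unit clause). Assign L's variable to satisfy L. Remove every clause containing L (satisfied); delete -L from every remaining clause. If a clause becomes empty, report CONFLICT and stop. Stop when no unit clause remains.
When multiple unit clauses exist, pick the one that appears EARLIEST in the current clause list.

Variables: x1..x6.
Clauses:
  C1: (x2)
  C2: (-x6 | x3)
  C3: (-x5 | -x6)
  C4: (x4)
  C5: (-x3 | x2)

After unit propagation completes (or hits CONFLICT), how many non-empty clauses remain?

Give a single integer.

Answer: 2

Derivation:
unit clause [2] forces x2=T; simplify:
  satisfied 2 clause(s); 3 remain; assigned so far: [2]
unit clause [4] forces x4=T; simplify:
  satisfied 1 clause(s); 2 remain; assigned so far: [2, 4]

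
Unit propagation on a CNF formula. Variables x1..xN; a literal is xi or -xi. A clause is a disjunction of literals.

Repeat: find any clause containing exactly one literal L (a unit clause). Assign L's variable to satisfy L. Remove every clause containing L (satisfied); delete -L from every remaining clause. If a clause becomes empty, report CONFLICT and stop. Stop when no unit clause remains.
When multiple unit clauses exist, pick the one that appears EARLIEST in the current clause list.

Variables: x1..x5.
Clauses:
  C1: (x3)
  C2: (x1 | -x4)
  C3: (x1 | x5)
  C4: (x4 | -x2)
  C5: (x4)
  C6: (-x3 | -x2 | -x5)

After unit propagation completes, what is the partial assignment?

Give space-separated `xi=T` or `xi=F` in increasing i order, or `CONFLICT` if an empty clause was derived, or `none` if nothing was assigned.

unit clause [3] forces x3=T; simplify:
  drop -3 from [-3, -2, -5] -> [-2, -5]
  satisfied 1 clause(s); 5 remain; assigned so far: [3]
unit clause [4] forces x4=T; simplify:
  drop -4 from [1, -4] -> [1]
  satisfied 2 clause(s); 3 remain; assigned so far: [3, 4]
unit clause [1] forces x1=T; simplify:
  satisfied 2 clause(s); 1 remain; assigned so far: [1, 3, 4]

Answer: x1=T x3=T x4=T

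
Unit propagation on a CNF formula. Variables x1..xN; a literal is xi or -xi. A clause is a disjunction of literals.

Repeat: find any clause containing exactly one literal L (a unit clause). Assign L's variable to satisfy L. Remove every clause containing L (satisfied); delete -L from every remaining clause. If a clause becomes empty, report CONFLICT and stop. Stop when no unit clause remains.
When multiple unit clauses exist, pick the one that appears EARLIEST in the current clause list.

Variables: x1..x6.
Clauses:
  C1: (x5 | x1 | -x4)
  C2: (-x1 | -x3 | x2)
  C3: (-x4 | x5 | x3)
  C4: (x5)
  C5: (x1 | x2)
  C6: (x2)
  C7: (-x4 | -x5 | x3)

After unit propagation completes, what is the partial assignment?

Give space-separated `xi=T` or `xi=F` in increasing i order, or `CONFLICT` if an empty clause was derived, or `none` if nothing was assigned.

unit clause [5] forces x5=T; simplify:
  drop -5 from [-4, -5, 3] -> [-4, 3]
  satisfied 3 clause(s); 4 remain; assigned so far: [5]
unit clause [2] forces x2=T; simplify:
  satisfied 3 clause(s); 1 remain; assigned so far: [2, 5]

Answer: x2=T x5=T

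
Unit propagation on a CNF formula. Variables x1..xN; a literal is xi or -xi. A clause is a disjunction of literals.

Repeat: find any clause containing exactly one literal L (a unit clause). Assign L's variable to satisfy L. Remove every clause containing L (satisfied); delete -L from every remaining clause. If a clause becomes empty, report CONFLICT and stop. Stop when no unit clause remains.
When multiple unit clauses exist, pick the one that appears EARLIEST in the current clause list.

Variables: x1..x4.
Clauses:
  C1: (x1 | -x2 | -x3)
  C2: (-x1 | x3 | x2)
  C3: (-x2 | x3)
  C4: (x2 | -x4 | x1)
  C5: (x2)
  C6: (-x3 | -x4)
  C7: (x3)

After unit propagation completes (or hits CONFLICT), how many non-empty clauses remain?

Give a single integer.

Answer: 0

Derivation:
unit clause [2] forces x2=T; simplify:
  drop -2 from [1, -2, -3] -> [1, -3]
  drop -2 from [-2, 3] -> [3]
  satisfied 3 clause(s); 4 remain; assigned so far: [2]
unit clause [3] forces x3=T; simplify:
  drop -3 from [1, -3] -> [1]
  drop -3 from [-3, -4] -> [-4]
  satisfied 2 clause(s); 2 remain; assigned so far: [2, 3]
unit clause [1] forces x1=T; simplify:
  satisfied 1 clause(s); 1 remain; assigned so far: [1, 2, 3]
unit clause [-4] forces x4=F; simplify:
  satisfied 1 clause(s); 0 remain; assigned so far: [1, 2, 3, 4]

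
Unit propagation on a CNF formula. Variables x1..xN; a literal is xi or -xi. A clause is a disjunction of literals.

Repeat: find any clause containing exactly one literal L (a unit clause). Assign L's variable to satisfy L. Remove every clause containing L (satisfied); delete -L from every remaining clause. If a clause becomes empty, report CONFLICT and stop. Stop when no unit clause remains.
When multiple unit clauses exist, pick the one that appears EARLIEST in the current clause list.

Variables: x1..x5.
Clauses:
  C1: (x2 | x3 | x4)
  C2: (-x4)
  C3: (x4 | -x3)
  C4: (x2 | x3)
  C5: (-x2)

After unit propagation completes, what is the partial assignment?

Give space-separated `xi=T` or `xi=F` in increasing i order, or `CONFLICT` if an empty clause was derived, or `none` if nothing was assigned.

unit clause [-4] forces x4=F; simplify:
  drop 4 from [2, 3, 4] -> [2, 3]
  drop 4 from [4, -3] -> [-3]
  satisfied 1 clause(s); 4 remain; assigned so far: [4]
unit clause [-3] forces x3=F; simplify:
  drop 3 from [2, 3] -> [2]
  drop 3 from [2, 3] -> [2]
  satisfied 1 clause(s); 3 remain; assigned so far: [3, 4]
unit clause [2] forces x2=T; simplify:
  drop -2 from [-2] -> [] (empty!)
  satisfied 2 clause(s); 1 remain; assigned so far: [2, 3, 4]
CONFLICT (empty clause)

Answer: CONFLICT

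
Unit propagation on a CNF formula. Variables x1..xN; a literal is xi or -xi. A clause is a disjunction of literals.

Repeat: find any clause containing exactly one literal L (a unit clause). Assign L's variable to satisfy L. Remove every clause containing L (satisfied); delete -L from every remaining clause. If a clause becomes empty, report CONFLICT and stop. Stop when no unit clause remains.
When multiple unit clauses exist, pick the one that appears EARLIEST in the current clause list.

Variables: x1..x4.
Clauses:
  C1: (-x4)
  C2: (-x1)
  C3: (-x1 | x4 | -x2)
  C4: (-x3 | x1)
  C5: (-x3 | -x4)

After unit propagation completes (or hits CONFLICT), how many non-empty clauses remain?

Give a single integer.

unit clause [-4] forces x4=F; simplify:
  drop 4 from [-1, 4, -2] -> [-1, -2]
  satisfied 2 clause(s); 3 remain; assigned so far: [4]
unit clause [-1] forces x1=F; simplify:
  drop 1 from [-3, 1] -> [-3]
  satisfied 2 clause(s); 1 remain; assigned so far: [1, 4]
unit clause [-3] forces x3=F; simplify:
  satisfied 1 clause(s); 0 remain; assigned so far: [1, 3, 4]

Answer: 0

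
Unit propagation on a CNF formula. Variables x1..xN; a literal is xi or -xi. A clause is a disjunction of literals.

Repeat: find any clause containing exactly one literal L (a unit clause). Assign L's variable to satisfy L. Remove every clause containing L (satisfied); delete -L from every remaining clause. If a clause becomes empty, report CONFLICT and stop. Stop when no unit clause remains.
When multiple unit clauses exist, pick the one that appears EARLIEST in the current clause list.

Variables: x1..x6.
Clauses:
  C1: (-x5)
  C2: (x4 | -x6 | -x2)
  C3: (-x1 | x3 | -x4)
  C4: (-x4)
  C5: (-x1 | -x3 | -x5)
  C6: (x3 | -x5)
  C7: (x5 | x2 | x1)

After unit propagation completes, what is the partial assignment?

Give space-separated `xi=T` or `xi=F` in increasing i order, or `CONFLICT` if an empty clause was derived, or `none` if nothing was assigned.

Answer: x4=F x5=F

Derivation:
unit clause [-5] forces x5=F; simplify:
  drop 5 from [5, 2, 1] -> [2, 1]
  satisfied 3 clause(s); 4 remain; assigned so far: [5]
unit clause [-4] forces x4=F; simplify:
  drop 4 from [4, -6, -2] -> [-6, -2]
  satisfied 2 clause(s); 2 remain; assigned so far: [4, 5]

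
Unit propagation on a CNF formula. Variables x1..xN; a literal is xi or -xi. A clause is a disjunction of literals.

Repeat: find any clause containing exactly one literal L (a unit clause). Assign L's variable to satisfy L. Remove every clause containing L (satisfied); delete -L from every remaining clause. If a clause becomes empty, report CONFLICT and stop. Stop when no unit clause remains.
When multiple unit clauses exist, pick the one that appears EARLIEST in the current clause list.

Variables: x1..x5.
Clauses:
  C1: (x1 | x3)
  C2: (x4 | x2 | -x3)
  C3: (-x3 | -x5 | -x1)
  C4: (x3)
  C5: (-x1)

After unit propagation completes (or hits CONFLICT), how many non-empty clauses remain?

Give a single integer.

Answer: 1

Derivation:
unit clause [3] forces x3=T; simplify:
  drop -3 from [4, 2, -3] -> [4, 2]
  drop -3 from [-3, -5, -1] -> [-5, -1]
  satisfied 2 clause(s); 3 remain; assigned so far: [3]
unit clause [-1] forces x1=F; simplify:
  satisfied 2 clause(s); 1 remain; assigned so far: [1, 3]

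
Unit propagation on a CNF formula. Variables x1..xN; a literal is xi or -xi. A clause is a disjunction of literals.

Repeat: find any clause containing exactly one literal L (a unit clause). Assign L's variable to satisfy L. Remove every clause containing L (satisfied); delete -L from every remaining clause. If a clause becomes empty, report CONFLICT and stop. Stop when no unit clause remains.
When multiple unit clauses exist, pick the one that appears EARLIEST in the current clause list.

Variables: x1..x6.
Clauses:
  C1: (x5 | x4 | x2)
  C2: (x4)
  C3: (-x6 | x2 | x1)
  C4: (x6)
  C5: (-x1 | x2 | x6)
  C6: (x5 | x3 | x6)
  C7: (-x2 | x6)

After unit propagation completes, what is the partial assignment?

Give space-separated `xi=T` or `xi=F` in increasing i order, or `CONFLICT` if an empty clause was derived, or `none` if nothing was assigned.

Answer: x4=T x6=T

Derivation:
unit clause [4] forces x4=T; simplify:
  satisfied 2 clause(s); 5 remain; assigned so far: [4]
unit clause [6] forces x6=T; simplify:
  drop -6 from [-6, 2, 1] -> [2, 1]
  satisfied 4 clause(s); 1 remain; assigned so far: [4, 6]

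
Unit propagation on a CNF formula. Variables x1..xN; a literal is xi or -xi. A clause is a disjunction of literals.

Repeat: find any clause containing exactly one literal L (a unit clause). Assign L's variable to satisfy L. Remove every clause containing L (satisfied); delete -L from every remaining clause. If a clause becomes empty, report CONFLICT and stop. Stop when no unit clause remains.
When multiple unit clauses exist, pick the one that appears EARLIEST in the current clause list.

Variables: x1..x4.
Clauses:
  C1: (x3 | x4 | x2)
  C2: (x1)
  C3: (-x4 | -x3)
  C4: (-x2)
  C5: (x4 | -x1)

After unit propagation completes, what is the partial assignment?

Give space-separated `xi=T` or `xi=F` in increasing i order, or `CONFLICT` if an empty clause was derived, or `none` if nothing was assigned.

unit clause [1] forces x1=T; simplify:
  drop -1 from [4, -1] -> [4]
  satisfied 1 clause(s); 4 remain; assigned so far: [1]
unit clause [-2] forces x2=F; simplify:
  drop 2 from [3, 4, 2] -> [3, 4]
  satisfied 1 clause(s); 3 remain; assigned so far: [1, 2]
unit clause [4] forces x4=T; simplify:
  drop -4 from [-4, -3] -> [-3]
  satisfied 2 clause(s); 1 remain; assigned so far: [1, 2, 4]
unit clause [-3] forces x3=F; simplify:
  satisfied 1 clause(s); 0 remain; assigned so far: [1, 2, 3, 4]

Answer: x1=T x2=F x3=F x4=T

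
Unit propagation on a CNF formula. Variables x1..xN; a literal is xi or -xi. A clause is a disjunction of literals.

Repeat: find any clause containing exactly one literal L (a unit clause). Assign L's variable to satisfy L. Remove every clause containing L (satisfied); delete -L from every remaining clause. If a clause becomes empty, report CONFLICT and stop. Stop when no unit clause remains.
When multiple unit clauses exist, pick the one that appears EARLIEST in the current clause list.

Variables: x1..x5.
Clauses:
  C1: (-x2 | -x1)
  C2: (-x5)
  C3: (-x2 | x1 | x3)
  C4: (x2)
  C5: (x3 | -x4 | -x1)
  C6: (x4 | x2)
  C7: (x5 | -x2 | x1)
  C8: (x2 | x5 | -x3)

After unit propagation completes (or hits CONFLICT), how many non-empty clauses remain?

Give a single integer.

Answer: 1

Derivation:
unit clause [-5] forces x5=F; simplify:
  drop 5 from [5, -2, 1] -> [-2, 1]
  drop 5 from [2, 5, -3] -> [2, -3]
  satisfied 1 clause(s); 7 remain; assigned so far: [5]
unit clause [2] forces x2=T; simplify:
  drop -2 from [-2, -1] -> [-1]
  drop -2 from [-2, 1, 3] -> [1, 3]
  drop -2 from [-2, 1] -> [1]
  satisfied 3 clause(s); 4 remain; assigned so far: [2, 5]
unit clause [-1] forces x1=F; simplify:
  drop 1 from [1, 3] -> [3]
  drop 1 from [1] -> [] (empty!)
  satisfied 2 clause(s); 2 remain; assigned so far: [1, 2, 5]
CONFLICT (empty clause)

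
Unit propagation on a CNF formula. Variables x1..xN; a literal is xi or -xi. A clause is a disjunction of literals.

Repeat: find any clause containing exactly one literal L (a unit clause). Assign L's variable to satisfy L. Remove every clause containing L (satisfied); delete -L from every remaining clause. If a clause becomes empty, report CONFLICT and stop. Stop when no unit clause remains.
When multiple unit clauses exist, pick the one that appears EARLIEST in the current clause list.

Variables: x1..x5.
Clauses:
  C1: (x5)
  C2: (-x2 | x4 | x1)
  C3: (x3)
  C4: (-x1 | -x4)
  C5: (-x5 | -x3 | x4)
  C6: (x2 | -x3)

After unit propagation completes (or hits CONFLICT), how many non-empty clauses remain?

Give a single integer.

Answer: 0

Derivation:
unit clause [5] forces x5=T; simplify:
  drop -5 from [-5, -3, 4] -> [-3, 4]
  satisfied 1 clause(s); 5 remain; assigned so far: [5]
unit clause [3] forces x3=T; simplify:
  drop -3 from [-3, 4] -> [4]
  drop -3 from [2, -3] -> [2]
  satisfied 1 clause(s); 4 remain; assigned so far: [3, 5]
unit clause [4] forces x4=T; simplify:
  drop -4 from [-1, -4] -> [-1]
  satisfied 2 clause(s); 2 remain; assigned so far: [3, 4, 5]
unit clause [-1] forces x1=F; simplify:
  satisfied 1 clause(s); 1 remain; assigned so far: [1, 3, 4, 5]
unit clause [2] forces x2=T; simplify:
  satisfied 1 clause(s); 0 remain; assigned so far: [1, 2, 3, 4, 5]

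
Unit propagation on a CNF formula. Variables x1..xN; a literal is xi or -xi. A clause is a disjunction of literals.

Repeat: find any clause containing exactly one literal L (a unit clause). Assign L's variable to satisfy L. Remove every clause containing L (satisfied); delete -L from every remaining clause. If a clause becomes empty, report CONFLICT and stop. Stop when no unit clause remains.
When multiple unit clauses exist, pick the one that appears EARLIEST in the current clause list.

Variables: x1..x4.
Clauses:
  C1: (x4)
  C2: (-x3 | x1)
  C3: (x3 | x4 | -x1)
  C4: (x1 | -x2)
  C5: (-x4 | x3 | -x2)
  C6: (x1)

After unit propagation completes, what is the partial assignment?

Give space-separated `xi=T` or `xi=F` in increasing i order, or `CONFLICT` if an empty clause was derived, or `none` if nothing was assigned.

Answer: x1=T x4=T

Derivation:
unit clause [4] forces x4=T; simplify:
  drop -4 from [-4, 3, -2] -> [3, -2]
  satisfied 2 clause(s); 4 remain; assigned so far: [4]
unit clause [1] forces x1=T; simplify:
  satisfied 3 clause(s); 1 remain; assigned so far: [1, 4]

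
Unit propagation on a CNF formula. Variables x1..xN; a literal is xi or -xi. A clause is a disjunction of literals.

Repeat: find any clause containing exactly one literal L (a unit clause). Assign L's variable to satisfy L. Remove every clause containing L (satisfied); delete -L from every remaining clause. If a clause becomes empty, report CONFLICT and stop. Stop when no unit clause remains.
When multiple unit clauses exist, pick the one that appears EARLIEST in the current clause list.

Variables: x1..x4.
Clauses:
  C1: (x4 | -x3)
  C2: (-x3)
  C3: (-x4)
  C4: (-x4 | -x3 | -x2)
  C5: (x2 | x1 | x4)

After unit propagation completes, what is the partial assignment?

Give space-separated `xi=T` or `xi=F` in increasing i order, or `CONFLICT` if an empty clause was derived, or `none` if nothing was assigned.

unit clause [-3] forces x3=F; simplify:
  satisfied 3 clause(s); 2 remain; assigned so far: [3]
unit clause [-4] forces x4=F; simplify:
  drop 4 from [2, 1, 4] -> [2, 1]
  satisfied 1 clause(s); 1 remain; assigned so far: [3, 4]

Answer: x3=F x4=F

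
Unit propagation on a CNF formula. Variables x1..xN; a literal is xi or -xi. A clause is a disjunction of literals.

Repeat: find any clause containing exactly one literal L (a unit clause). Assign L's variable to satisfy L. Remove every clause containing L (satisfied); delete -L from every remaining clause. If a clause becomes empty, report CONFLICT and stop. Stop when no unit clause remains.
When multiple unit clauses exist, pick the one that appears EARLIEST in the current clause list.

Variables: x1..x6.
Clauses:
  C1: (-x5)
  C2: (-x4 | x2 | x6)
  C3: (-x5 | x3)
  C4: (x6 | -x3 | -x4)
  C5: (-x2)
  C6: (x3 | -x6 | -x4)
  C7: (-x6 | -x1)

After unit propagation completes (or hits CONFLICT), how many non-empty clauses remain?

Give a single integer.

Answer: 4

Derivation:
unit clause [-5] forces x5=F; simplify:
  satisfied 2 clause(s); 5 remain; assigned so far: [5]
unit clause [-2] forces x2=F; simplify:
  drop 2 from [-4, 2, 6] -> [-4, 6]
  satisfied 1 clause(s); 4 remain; assigned so far: [2, 5]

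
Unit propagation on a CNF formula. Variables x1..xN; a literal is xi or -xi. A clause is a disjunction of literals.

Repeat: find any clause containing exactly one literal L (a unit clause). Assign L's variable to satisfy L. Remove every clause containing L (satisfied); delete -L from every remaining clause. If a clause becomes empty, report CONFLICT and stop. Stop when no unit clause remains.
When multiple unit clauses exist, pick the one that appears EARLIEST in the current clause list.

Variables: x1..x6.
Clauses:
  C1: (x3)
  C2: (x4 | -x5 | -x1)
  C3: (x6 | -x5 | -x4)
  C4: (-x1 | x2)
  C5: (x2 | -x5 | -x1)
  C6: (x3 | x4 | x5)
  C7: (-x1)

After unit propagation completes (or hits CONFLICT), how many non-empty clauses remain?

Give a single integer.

Answer: 1

Derivation:
unit clause [3] forces x3=T; simplify:
  satisfied 2 clause(s); 5 remain; assigned so far: [3]
unit clause [-1] forces x1=F; simplify:
  satisfied 4 clause(s); 1 remain; assigned so far: [1, 3]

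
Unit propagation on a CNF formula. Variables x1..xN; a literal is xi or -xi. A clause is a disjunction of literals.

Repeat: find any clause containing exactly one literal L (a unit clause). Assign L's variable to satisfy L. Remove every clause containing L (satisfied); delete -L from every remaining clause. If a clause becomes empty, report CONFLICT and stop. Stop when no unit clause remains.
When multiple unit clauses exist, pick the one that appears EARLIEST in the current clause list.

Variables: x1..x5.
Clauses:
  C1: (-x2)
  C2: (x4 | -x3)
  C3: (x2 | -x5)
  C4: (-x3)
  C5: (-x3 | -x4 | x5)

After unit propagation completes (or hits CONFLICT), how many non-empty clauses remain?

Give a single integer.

unit clause [-2] forces x2=F; simplify:
  drop 2 from [2, -5] -> [-5]
  satisfied 1 clause(s); 4 remain; assigned so far: [2]
unit clause [-5] forces x5=F; simplify:
  drop 5 from [-3, -4, 5] -> [-3, -4]
  satisfied 1 clause(s); 3 remain; assigned so far: [2, 5]
unit clause [-3] forces x3=F; simplify:
  satisfied 3 clause(s); 0 remain; assigned so far: [2, 3, 5]

Answer: 0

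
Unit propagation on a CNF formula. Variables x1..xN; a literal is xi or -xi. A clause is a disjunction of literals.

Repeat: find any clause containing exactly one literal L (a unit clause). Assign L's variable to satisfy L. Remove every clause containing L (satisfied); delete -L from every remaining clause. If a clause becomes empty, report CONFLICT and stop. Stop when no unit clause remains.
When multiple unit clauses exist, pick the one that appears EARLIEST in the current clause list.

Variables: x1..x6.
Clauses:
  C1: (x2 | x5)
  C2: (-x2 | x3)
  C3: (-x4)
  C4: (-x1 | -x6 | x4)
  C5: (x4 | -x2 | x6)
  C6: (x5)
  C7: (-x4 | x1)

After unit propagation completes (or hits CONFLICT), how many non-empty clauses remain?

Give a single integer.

unit clause [-4] forces x4=F; simplify:
  drop 4 from [-1, -6, 4] -> [-1, -6]
  drop 4 from [4, -2, 6] -> [-2, 6]
  satisfied 2 clause(s); 5 remain; assigned so far: [4]
unit clause [5] forces x5=T; simplify:
  satisfied 2 clause(s); 3 remain; assigned so far: [4, 5]

Answer: 3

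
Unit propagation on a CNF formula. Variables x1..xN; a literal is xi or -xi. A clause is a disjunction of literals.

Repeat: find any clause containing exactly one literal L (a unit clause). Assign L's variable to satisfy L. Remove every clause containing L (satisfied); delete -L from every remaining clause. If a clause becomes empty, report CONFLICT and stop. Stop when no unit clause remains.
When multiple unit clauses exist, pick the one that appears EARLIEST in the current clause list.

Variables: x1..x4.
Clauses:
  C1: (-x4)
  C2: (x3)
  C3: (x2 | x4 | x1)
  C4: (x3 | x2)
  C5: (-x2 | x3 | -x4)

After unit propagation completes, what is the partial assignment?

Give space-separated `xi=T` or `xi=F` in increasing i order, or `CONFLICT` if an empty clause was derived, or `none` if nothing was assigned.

unit clause [-4] forces x4=F; simplify:
  drop 4 from [2, 4, 1] -> [2, 1]
  satisfied 2 clause(s); 3 remain; assigned so far: [4]
unit clause [3] forces x3=T; simplify:
  satisfied 2 clause(s); 1 remain; assigned so far: [3, 4]

Answer: x3=T x4=F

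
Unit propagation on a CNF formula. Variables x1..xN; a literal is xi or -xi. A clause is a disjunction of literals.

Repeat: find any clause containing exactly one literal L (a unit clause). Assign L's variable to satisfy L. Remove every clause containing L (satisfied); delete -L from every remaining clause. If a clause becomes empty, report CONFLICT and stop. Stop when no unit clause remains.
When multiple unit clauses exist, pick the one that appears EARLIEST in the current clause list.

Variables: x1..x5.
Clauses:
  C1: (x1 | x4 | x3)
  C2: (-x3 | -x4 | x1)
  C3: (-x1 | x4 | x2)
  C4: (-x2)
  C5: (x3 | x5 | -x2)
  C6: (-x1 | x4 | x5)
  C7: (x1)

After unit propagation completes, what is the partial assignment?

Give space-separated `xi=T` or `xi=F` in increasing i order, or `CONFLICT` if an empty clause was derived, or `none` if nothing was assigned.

Answer: x1=T x2=F x4=T

Derivation:
unit clause [-2] forces x2=F; simplify:
  drop 2 from [-1, 4, 2] -> [-1, 4]
  satisfied 2 clause(s); 5 remain; assigned so far: [2]
unit clause [1] forces x1=T; simplify:
  drop -1 from [-1, 4] -> [4]
  drop -1 from [-1, 4, 5] -> [4, 5]
  satisfied 3 clause(s); 2 remain; assigned so far: [1, 2]
unit clause [4] forces x4=T; simplify:
  satisfied 2 clause(s); 0 remain; assigned so far: [1, 2, 4]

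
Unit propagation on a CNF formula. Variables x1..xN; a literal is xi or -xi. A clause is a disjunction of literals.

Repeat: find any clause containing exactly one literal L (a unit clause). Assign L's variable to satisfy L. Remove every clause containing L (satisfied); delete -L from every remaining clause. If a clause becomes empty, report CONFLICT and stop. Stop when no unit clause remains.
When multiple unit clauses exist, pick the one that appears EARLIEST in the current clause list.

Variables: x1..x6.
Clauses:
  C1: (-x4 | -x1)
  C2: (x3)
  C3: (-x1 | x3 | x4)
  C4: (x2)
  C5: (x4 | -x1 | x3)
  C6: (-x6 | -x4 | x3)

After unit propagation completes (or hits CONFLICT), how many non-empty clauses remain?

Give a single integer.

Answer: 1

Derivation:
unit clause [3] forces x3=T; simplify:
  satisfied 4 clause(s); 2 remain; assigned so far: [3]
unit clause [2] forces x2=T; simplify:
  satisfied 1 clause(s); 1 remain; assigned so far: [2, 3]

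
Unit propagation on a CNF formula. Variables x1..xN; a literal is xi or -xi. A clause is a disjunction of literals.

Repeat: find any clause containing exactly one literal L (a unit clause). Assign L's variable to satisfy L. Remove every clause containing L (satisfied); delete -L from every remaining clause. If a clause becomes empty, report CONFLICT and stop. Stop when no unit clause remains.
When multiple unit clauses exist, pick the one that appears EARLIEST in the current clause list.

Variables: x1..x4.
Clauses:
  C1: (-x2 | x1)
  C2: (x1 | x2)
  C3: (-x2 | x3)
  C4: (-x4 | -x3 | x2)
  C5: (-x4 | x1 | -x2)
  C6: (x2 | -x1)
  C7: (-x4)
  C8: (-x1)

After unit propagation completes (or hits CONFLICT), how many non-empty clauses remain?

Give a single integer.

Answer: 0

Derivation:
unit clause [-4] forces x4=F; simplify:
  satisfied 3 clause(s); 5 remain; assigned so far: [4]
unit clause [-1] forces x1=F; simplify:
  drop 1 from [-2, 1] -> [-2]
  drop 1 from [1, 2] -> [2]
  satisfied 2 clause(s); 3 remain; assigned so far: [1, 4]
unit clause [-2] forces x2=F; simplify:
  drop 2 from [2] -> [] (empty!)
  satisfied 2 clause(s); 1 remain; assigned so far: [1, 2, 4]
CONFLICT (empty clause)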